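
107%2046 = 107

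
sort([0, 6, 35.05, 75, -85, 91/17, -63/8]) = [-85, -63/8, 0, 91/17, 6, 35.05, 75]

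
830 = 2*415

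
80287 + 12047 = 92334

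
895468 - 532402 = 363066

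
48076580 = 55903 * 860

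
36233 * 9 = 326097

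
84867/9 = 28289/3 ≈ 9429.67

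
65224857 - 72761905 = -7537048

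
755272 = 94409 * 8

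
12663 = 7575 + 5088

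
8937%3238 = 2461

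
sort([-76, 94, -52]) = [-76, -52, 94]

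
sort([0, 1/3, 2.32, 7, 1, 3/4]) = [0, 1/3, 3/4, 1, 2.32, 7]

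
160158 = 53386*3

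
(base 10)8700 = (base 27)bp6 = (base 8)20774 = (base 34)7hu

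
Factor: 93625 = 5^3 * 7^1 * 107^1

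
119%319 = 119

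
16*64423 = 1030768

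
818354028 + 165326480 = 983680508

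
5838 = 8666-2828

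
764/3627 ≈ 0.211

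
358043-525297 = -167254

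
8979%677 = 178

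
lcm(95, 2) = 190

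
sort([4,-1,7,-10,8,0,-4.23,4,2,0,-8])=[-10,-8,-4.23,-1,0,0,2,4,4,7,8]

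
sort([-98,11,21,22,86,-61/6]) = [-98,-61/6,11,21,22,86]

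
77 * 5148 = 396396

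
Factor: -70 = -1 * 2^1 * 5^1 * 7^1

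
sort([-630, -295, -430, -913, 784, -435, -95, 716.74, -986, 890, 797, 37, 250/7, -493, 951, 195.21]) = [-986, -913, -630, -493, -435, -430, -295, -95, 250/7, 37, 195.21, 716.74, 784, 797, 890, 951]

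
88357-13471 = 74886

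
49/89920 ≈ 0.000545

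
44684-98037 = -53353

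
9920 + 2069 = 11989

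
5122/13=394=394.00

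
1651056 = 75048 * 22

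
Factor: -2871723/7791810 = -1*2^(-1)*5^(-1)*13^(-1)*19979^(-1)*957241^1 = -957241/2597270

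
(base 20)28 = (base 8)60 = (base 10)48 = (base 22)24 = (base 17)2e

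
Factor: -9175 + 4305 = -1 * 2^1 * 5^1 * 487^1 = -4870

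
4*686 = 2744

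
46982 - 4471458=-4424476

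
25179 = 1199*21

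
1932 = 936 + 996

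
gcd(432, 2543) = 1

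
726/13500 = 121/2250≈0.0538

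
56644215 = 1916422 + 54727793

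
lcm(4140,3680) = 33120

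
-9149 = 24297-33446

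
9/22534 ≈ 0.000399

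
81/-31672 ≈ -0.00256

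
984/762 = 1 + 37/127 ≈ 1.29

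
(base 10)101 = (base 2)1100101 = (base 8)145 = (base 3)10202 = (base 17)5g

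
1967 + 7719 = 9686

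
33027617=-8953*(-3689)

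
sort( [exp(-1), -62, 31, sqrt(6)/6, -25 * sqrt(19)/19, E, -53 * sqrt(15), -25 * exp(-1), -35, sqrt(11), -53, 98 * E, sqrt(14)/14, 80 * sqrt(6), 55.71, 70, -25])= [-53 * sqrt(15), -62, -53, -35, -25, -25 * exp(-1), -25 * sqrt(19)/19, sqrt(14)/14, exp(-1), sqrt(6)/6, E, sqrt(11), 31, 55.71, 70, 80 * sqrt(6), 98 * E]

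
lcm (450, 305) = 27450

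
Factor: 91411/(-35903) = -1*7^(-1)*23^(-1)*223^(-1)*91411^1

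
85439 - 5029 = 80410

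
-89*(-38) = 3382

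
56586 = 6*9431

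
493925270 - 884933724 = -391008454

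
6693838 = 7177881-484043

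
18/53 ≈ 0.340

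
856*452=386912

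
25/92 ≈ 0.272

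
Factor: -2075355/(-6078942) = 2^(-1) * 5^1 * 15373^1 * 112573^(-1) = 76865/225146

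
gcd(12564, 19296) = 36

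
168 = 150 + 18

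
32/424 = 4/53≈0.0755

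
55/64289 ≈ 0.000856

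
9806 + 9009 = 18815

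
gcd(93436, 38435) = 1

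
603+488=1091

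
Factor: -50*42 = -1*2^2*3^1*5^2*7^1 = -2100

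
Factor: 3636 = 2^2*3^2*101^1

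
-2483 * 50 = -124150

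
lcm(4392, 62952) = 188856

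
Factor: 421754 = 2^1*61^1*3457^1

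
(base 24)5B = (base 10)131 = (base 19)6H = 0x83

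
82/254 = 41/127 ≈ 0.323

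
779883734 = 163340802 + 616542932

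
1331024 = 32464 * 41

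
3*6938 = 20814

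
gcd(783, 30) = 3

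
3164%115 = 59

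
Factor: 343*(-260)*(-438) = 2^3*3^1*5^1*7^3*13^1*73^1 = 39060840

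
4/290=2/145 ≈ 0.0138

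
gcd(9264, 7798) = 2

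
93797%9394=9251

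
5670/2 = 2835 = 2835.00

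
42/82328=21/41164 ≈ 0.000510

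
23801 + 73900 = 97701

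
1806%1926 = 1806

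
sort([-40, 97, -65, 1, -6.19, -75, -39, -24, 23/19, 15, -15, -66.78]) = [-75, -66.78, -65, -40, -39, -24, -15, -6.19, 1, 23/19, 15, 97]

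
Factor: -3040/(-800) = 5^(-1) * 19^1 = 19/5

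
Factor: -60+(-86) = -1 * 2^1 * 73^1 = -146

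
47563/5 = 9512 + 3/5 = 9512.60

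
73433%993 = 944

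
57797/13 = 4445 + 12/13 ≈ 4445.92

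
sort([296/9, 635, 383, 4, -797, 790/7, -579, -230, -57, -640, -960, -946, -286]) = [-960, -946, -797, -640, -579, -286, -230, -57, 4, 296/9, 790/7, 383, 635]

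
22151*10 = 221510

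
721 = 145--576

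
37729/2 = 18864 + 1/2 = 18864.50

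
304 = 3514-3210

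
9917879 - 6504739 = 3413140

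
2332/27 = 86 + 10/27 ≈ 86.37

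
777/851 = 21/23 ≈ 0.913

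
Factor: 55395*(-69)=-1*3^3*5^1*23^1*1231^1=-3822255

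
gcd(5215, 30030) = 35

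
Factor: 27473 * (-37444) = -1 * 2^2 * 11^1 * 23^1 * 37^1 * 83^1 * 331^1 = -1028699012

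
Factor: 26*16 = 2^5*13^1 = 416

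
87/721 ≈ 0.121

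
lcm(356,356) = 356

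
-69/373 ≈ -0.185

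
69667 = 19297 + 50370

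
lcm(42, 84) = 84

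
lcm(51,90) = 1530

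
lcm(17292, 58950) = 1296900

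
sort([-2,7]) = [-2,7]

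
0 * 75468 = 0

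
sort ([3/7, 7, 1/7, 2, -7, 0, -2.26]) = [-7, -2.26, 0, 1/7, 3/7, 2, 7]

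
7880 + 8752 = 16632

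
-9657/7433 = -1 - 2224/7433≈-1.30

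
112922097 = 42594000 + 70328097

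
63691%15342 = 2323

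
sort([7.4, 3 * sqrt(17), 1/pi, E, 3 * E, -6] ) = [-6, 1/pi, E, 7.4, 3 * E, 3 * sqrt(17)] 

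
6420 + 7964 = 14384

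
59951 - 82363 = -22412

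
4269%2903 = 1366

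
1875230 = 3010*623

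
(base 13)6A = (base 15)5D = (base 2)1011000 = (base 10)88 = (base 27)37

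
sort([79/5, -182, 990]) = [-182, 79/5, 990]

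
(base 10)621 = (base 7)1545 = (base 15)2b6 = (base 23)140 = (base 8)1155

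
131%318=131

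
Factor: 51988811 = 7^1 * 37^1 * 181^1 * 1109^1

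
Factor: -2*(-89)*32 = 2^6*89^1 = 5696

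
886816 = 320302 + 566514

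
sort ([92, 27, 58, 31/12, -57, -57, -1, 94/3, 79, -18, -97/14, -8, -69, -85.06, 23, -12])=[-85.06, -69, -57, -57, -18, -12, -8, -97/14, -1, 31/12, 23, 27, 94/3, 58, 79, 92]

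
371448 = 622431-250983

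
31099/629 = 49 + 278/629 ≈ 49.44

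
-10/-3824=5/1912 ≈ 0.00262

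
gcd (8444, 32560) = 4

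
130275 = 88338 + 41937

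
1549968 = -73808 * (-21)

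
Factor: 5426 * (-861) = -1 * 2^1 * 3^1 * 7^1 * 41^1 * 2713^1 = -4671786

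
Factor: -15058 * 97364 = -1 * 2^3 * 101^1 * 241^1 * 7529^1 = -1466107112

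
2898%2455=443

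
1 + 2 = 3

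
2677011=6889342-4212331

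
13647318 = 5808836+7838482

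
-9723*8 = -77784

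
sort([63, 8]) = [8, 63]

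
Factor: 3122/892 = 2^(-1)*7^1 = 7/2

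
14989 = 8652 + 6337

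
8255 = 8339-84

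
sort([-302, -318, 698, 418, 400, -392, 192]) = [-392, -318, -302, 192, 400, 418, 698]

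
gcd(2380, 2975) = 595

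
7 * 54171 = 379197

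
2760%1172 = 416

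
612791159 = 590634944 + 22156215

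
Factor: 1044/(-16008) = -1 * 2^(-1) * 3^1 * 23^(-1) = -3/46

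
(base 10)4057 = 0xfd9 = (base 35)3aw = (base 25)6c7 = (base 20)a2h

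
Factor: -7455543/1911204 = -1 * 2^(-2) * 3^(-1) * 19^1 * 139^1 * 941^1 * 53089^(-1) = -2485181/637068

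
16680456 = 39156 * 426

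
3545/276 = 12+233/276 ≈ 12.84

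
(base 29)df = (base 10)392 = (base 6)1452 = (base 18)13e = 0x188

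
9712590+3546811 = 13259401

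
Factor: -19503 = -1*3^2*11^1*197^1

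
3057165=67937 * 45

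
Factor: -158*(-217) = 2^1*7^1*31^1*79^1 = 34286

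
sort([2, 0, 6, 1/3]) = [0, 1/3, 2, 6]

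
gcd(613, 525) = 1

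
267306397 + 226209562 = 493515959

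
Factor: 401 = 401^1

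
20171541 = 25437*793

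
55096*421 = 23195416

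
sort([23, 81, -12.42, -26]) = [-26, -12.42, 23, 81]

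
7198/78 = 3599/39 ≈ 92.28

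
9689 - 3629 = 6060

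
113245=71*1595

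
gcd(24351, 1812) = 3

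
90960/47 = 1935+15/47 ≈ 1935.32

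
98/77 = 14/11 ≈ 1.27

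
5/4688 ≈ 0.00107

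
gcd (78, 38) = 2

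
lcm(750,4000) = 12000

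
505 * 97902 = 49440510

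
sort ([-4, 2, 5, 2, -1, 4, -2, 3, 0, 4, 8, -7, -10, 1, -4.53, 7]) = [-10, -7, -4.53, -4, -2, -1, 0, 1, 2, 2, 3, 4, 4, 5, 7, 8]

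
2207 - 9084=-6877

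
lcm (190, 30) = 570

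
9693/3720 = 3231/1240 ≈ 2.61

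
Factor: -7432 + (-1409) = -1 * 3^1 * 7^1 * 421^1 = -8841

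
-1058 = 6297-7355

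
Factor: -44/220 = -1*5^(-1) = -1/5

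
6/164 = 3/82 ≈ 0.0366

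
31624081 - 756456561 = -724832480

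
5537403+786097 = 6323500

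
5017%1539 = 400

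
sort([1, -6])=[-6, 1]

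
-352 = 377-729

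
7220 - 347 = 6873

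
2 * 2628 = 5256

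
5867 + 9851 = 15718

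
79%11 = 2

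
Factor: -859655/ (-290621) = 5^1*19^1*9049^1*290621^ (-1)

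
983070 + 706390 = 1689460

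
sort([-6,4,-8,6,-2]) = [-8,-6,-2,4,6]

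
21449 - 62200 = -40751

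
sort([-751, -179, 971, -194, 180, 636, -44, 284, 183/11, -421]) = [-751, -421, -194, -179, -44, 183/11, 180, 284, 636, 971]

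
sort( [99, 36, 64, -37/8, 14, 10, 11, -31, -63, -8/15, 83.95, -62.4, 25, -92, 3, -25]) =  [-92, -63, -62.4, -31, -25, -37/8, -8/15, 3, 10, 11, 14, 25, 36, 64, 83.95, 99]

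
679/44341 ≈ 0.0153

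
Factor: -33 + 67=2^1*17^1=34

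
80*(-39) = -3120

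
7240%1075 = 790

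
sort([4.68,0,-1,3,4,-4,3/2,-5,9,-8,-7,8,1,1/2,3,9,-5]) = [-8,-7,-5,-5,-4,-1,0,1/2,1,3/2,3,3,4,4.68,8,9,9]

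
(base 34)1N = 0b111001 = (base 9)63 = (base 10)57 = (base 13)45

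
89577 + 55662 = 145239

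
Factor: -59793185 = -1*5^1*11958637^1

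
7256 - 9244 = -1988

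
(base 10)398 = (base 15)1b8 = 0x18e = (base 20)ji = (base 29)dl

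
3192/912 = 7/2 = 3.50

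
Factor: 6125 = 5^3*7^2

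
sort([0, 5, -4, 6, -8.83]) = [-8.83, -4, 0, 5, 6]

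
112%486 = 112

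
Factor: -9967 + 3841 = -1 * 2^1 * 3^1 * 1021^1 = -6126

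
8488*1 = 8488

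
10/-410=-1/41 ≈ -0.0244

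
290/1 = 290 = 290.00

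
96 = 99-3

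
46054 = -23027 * (-2)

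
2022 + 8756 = 10778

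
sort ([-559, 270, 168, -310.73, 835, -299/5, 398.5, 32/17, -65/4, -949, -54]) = [-949, -559, -310.73, -299/5, -54, -65/4, 32/17, 168, 270, 398.5, 835]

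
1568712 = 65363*24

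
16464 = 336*49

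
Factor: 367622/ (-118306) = -1*149^ (-1)*463^1 = -463/149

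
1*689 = 689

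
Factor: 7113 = 3^1*2371^1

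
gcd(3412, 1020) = 4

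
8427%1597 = 442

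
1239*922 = 1142358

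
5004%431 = 263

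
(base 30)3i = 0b1101100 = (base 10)108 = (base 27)40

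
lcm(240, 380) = 4560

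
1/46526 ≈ 0.0000215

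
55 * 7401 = 407055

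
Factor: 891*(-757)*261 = -1*3^6*11^1*29^1*757^1 = -176041107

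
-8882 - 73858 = -82740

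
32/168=4/21 ≈ 0.190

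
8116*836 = 6784976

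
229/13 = 17 + 8/13 ≈ 17.62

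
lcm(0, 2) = 0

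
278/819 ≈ 0.339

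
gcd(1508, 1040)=52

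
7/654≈0.0107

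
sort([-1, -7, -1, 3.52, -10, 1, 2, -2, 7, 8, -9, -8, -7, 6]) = [-10, -9, -8, -7, -7, -2, -1, -1, 1, 2, 3.52, 6, 7, 8]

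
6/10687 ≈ 0.000561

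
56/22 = 2 + 6/11 ≈ 2.55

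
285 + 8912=9197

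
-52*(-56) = 2912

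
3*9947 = 29841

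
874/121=7 + 27/121 ≈ 7.22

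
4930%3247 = 1683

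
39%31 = 8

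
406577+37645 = 444222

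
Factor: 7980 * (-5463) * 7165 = -1 * 2^2 * 3^3 * 5^2 * 7^1 * 19^1 * 607^1 * 1433^1 = -312356312100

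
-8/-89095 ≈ 0.0000898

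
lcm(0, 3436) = 0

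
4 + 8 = 12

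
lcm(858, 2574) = 2574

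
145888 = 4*36472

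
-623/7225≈-0.0862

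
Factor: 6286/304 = 2^(-3)*7^1*19^(-1)*449^1 = 3143/152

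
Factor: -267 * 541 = -1 * 3^1 * 89^1 * 541^1 = -144447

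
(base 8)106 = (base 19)3d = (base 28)2e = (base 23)31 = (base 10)70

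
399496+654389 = 1053885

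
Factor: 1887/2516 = 2^(-2)*3^1 = 3/4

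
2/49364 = 1/24682 ≈ 0.0000405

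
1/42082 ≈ 0.0000238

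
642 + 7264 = 7906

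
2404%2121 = 283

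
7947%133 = 100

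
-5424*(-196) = 1063104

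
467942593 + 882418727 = 1350361320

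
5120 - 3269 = 1851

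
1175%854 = 321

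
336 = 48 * 7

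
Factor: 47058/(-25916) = -1*2^(-1)*3^1*19^(-1)*23^1 = -69/38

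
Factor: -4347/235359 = -1*7^1*379^(-1) = -7/379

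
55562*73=4056026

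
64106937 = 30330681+33776256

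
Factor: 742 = 2^1*7^1*53^1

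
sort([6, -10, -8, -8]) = [-10, -8, -8, 6]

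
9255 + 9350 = 18605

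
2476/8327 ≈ 0.297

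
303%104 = 95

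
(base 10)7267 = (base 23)dgm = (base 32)733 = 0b1110001100011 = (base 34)69p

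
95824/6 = 47912/3 ≈ 15970.67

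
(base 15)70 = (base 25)45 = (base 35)30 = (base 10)105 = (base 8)151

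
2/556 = 1/278 ≈ 0.00360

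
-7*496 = -3472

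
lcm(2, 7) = 14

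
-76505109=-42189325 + -34315784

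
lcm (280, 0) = 0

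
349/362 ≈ 0.964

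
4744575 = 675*7029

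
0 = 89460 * 0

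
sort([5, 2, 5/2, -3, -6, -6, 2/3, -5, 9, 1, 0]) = [-6, -6, -5, -3, 0, 2/3, 1, 2, 5/2, 5, 9]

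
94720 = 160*592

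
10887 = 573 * 19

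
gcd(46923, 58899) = 3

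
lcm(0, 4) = 0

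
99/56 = 1 + 43/56 ≈ 1.77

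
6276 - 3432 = 2844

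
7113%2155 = 648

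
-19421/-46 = 422 + 9/46 ≈ 422.20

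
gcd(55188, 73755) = 9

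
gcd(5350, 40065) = 5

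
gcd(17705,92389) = 1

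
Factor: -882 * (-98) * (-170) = -1 * 2^3 * 3^2 * 5^1 * 7^4 * 17^1 = -14694120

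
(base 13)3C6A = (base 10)8707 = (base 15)28A7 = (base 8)21003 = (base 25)DN7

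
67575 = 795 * 85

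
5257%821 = 331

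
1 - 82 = -81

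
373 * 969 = 361437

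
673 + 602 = 1275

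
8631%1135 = 686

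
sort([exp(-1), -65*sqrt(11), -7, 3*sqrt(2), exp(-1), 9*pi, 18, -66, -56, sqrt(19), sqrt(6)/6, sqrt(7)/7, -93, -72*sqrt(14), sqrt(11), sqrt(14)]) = [-72*sqrt(14), -65*sqrt(11), -93, -66, -56, -7, exp(-1), exp(-1), sqrt(7)/7, sqrt(6)/6, sqrt(11), sqrt(14), 3*sqrt(2), sqrt(19), 18, 9*pi]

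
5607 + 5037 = 10644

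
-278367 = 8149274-8427641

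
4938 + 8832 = 13770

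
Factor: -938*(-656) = 2^5*7^1*41^1*67^1 = 615328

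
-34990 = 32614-67604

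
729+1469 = 2198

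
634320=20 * 31716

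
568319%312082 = 256237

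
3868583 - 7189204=-3320621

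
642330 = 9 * 71370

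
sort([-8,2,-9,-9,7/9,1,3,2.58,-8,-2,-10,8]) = [-10,-9,-9,-8,-8,-2,7/9,1,2,2.58,3,8]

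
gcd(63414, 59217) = 3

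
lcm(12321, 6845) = 61605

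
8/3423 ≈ 0.00234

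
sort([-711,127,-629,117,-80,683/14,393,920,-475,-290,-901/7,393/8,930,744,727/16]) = [-711,-629,-475,-290,-901/7,-80,727/16,683/14,393/8,117,127,393,744,920,930]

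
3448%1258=932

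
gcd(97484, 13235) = 1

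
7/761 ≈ 0.00920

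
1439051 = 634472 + 804579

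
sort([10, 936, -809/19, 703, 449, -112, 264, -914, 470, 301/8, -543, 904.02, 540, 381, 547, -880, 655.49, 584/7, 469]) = [-914, -880, -543, -112, -809/19, 10, 301/8, 584/7, 264, 381, 449, 469, 470, 540, 547, 655.49, 703, 904.02, 936]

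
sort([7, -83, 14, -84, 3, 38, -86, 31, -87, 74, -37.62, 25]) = [-87, -86, -84, -83, -37.62, 3, 7, 14, 25, 31, 38, 74]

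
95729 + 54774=150503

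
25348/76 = 333 + 10/19 ≈ 333.53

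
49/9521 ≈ 0.00515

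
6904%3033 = 838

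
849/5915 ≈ 0.144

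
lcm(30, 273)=2730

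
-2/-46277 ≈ 0.0000432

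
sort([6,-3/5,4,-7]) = [-7,-3/5,4,6]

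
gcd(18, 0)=18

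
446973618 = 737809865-290836247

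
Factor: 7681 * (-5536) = -1 * 2^5 * 173^1 * 7681^1 = -42522016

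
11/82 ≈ 0.134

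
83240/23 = 3619 + 3/23 ≈ 3619.13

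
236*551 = 130036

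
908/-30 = -454/15 ≈ -30.27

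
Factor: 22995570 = 2^1*3^1*5^1*13^1*58963^1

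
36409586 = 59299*614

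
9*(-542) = -4878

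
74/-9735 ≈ -0.00760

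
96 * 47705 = 4579680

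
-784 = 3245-4029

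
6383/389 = 16 + 159/389 ≈ 16.41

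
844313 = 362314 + 481999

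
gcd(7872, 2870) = 82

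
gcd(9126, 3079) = 1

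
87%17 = 2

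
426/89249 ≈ 0.00477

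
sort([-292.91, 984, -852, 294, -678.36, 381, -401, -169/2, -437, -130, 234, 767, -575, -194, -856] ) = [-856, -852, -678.36, -575, -437, -401, -292.91, -194, -130, -169/2, 234, 294, 381, 767, 984] 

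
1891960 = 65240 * 29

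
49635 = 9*5515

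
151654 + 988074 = 1139728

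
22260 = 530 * 42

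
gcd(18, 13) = 1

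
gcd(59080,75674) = 2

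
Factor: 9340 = 2^2*5^1*467^1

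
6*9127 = 54762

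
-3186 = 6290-9476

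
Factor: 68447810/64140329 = 2^1*5^1*11^(-1)*179^1*311^(-1)*18749^(-1)*38239^1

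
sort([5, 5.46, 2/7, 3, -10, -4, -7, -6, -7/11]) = [-10, -7, -6, -4, -7/11, 2/7, 3, 5, 5.46]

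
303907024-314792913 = -10885889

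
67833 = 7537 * 9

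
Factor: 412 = 2^2*103^1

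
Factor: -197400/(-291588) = 2^1 * 5^2 * 7^1 * 11^(-1) * 47^(-1) = 350/517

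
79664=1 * 79664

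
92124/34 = 2709 + 9/17 ≈ 2709.53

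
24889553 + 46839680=71729233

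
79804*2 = 159608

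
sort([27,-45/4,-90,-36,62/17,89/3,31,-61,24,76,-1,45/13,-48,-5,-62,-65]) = [-90,-65,-62,-61,-48,-36,-45/4,-5,-1,45/13,62/17,24,27,89/3,31,76]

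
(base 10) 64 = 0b1000000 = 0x40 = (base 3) 2101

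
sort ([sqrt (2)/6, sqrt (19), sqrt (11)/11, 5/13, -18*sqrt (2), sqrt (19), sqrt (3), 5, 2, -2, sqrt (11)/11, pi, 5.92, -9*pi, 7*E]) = [-9*pi, -18*sqrt (2), -2, sqrt (2)/6, sqrt (11)/11, sqrt (11)/11, 5/13, sqrt (3), 2, pi, sqrt (19), sqrt (19), 5, 5.92, 7*E]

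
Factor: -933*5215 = -1*3^1*5^1*7^1*149^1*311^1 = -4865595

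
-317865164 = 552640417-870505581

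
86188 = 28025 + 58163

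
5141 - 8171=-3030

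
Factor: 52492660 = 2^2*5^1*11^1*269^1*887^1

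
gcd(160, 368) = 16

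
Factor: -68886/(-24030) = 3^(-1)*5^(-1)*43^1 = 43/15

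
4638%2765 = 1873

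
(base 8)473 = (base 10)315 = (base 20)ff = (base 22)e7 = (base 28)b7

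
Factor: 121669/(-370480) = -1*2^(-4)*5^(-1)*11^(-1)*17^2 = -289/880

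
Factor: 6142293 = 3^2*73^1*9349^1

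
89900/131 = 686 + 34/131 ≈ 686.26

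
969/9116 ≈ 0.106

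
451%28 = 3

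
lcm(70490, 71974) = 6837530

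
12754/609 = 20+82/87 ≈ 20.94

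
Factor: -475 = -1*5^2*19^1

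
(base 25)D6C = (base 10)8287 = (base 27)B9P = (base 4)2001133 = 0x205F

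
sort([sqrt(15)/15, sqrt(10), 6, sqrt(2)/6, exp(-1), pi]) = [sqrt(2)/6, sqrt(15)/15, exp(-1), pi, sqrt(10), 6]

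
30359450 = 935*32470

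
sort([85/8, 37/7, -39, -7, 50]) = [-39, -7, 37/7, 85/8, 50]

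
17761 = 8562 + 9199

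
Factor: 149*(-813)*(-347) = 3^1*149^1*271^1*347^1 = 42034539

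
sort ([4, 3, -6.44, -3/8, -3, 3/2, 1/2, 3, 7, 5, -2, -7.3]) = [-7.3, -6.44, -3, -2, -3/8, 1/2, 3/2, 3, 3, 4, 5, 7]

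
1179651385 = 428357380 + 751294005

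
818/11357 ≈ 0.0720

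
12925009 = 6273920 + 6651089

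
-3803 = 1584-5387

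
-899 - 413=-1312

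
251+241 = 492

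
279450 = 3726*75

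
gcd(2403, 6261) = 3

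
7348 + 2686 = 10034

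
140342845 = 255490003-115147158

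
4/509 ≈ 0.00786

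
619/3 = 206 + 1/3 ≈ 206.33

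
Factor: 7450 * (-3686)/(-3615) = 2^2 * 3^(-1) * 5^1 * 19^1 * 97^1 * 149^1 * 241^(-1) = 5492140/723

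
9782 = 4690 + 5092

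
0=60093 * 0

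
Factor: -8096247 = -1*3^3*299861^1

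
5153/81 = 63 + 50/81 ≈ 63.62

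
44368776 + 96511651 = 140880427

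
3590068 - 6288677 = -2698609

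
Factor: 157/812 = 2^ (-2) * 7^ (-1) * 29^ (-1) * 157^1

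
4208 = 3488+720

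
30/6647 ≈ 0.00451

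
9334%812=402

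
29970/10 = 2997 = 2997.00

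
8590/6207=1 + 2383/6207 ≈ 1.38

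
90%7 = 6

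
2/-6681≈-0.000299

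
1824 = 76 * 24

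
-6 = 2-8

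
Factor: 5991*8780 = 2^2*3^1*5^1*439^1*1997^1 = 52600980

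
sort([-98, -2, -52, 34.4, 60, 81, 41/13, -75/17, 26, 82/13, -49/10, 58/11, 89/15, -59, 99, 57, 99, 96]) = [-98, -59, -52, -49/10, -75/17, -2, 41/13, 58/11, 89/15, 82/13, 26, 34.4, 57, 60, 81, 96, 99, 99]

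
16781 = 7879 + 8902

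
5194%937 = 509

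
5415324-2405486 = 3009838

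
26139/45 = 8713/15 ≈ 580.87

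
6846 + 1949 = 8795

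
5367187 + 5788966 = 11156153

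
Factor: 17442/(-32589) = -1*2^1*19^1*71^(-1) = -38/71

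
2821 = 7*403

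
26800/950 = 536/19 ≈ 28.21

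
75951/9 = 8439 = 8439.00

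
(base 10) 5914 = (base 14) 2226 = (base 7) 23146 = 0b1011100011010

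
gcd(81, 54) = 27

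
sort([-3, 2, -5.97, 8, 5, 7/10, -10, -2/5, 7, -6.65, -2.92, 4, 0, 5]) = [-10, -6.65, -5.97, -3, -2.92, -2/5, 0, 7/10, 2, 4, 5, 5, 7, 8]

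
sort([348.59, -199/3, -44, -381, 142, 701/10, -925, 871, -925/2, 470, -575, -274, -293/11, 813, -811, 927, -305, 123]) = [-925, -811, -575, -925/2, -381, -305, -274, -199/3, -44, -293/11, 701/10, 123, 142, 348.59, 470, 813, 871, 927]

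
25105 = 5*5021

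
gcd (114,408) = 6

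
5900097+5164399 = 11064496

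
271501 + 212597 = 484098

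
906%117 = 87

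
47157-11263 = 35894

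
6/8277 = 2/2759 ≈ 0.000725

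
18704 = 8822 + 9882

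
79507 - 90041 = -10534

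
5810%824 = 42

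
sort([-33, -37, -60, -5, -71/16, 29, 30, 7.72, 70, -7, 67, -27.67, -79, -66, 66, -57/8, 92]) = [-79, -66, -60, -37, -33, -27.67, -57/8, -7, -5, -71/16, 7.72, 29, 30, 66, 67, 70, 92]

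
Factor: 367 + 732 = 7^1 * 157^1 = 1099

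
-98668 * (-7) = 690676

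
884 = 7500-6616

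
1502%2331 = 1502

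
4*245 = 980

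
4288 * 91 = 390208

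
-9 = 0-9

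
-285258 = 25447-310705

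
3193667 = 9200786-6007119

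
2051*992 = 2034592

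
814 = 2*407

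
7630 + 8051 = 15681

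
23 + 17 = 40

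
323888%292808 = 31080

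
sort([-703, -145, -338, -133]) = [-703, -338, -145, -133]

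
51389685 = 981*52385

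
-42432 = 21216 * (-2)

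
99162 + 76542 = 175704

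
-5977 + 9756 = 3779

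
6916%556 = 244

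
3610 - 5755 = -2145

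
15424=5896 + 9528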